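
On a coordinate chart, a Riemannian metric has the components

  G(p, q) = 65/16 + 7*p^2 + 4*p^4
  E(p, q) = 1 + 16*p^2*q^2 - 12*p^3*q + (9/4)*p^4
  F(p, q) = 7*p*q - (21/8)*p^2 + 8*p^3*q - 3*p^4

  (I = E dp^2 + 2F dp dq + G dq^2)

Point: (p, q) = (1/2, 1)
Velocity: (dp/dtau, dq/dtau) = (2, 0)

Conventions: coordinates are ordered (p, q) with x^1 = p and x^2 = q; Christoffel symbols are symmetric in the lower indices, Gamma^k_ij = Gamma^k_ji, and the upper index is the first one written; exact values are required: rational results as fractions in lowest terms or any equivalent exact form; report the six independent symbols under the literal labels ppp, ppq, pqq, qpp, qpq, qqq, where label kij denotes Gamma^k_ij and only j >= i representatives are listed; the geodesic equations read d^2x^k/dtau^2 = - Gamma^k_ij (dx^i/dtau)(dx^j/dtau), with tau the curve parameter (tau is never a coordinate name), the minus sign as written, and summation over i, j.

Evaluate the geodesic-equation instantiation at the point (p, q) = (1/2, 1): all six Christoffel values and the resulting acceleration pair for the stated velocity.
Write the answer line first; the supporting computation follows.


Answer: Gamma_ppp = 260/557, Gamma_ppq = 208/557, Gamma_pqq = 0, Gamma_qpp = 360/557, Gamma_qpq = 288/557, Gamma_qqq = 0; accelerations (d^2p/dtau^2, d^2q/dtau^2) = (-1040/557, -1440/557)

E = 233/64, F = 117/32, G = 97/16 at the point
E_p = 65/8, E_q = 13/2, F_p = 71/8, F_q = 9/2, G_p = 9, G_q = 0
EG - F^2 = 557/64;  g^inv = (64/557) * [[97/16, -117/32], [-117/32, 233/64]]
first-kind symbols [ij,l] = (1/2)(d_i g_jl + d_j g_il - d_l g_ij): [pp,p] = E_p/2 = 65/16, [pp,q] = F_p - E_q/2 = 45/8, [pq,p] = E_q/2 = 13/4, [pq,q] = G_p/2 = 9/2, [qq,p] = F_q - G_p/2 = 0, [qq,q] = G_q/2 = 0
Gamma^p_ij = (G*[ij,p] - F*[ij,q])/(EG - F^2), Gamma^q_ij = (E*[ij,q] - F*[ij,p])/(EG - F^2)
Gamma_ppp = 260/557, Gamma_ppq = 208/557, Gamma_pqq = 0, Gamma_qpp = 360/557, Gamma_qpq = 288/557, Gamma_qqq = 0
d^2p/dtau^2 = -(Gamma_ppp*(2)^2 + 2*Gamma_ppq*(2)*(0) + Gamma_pqq*(0)^2) = -1040/557
d^2q/dtau^2 = -(Gamma_qpp*(2)^2 + 2*Gamma_qpq*(2)*(0) + Gamma_qqq*(0)^2) = -1440/557


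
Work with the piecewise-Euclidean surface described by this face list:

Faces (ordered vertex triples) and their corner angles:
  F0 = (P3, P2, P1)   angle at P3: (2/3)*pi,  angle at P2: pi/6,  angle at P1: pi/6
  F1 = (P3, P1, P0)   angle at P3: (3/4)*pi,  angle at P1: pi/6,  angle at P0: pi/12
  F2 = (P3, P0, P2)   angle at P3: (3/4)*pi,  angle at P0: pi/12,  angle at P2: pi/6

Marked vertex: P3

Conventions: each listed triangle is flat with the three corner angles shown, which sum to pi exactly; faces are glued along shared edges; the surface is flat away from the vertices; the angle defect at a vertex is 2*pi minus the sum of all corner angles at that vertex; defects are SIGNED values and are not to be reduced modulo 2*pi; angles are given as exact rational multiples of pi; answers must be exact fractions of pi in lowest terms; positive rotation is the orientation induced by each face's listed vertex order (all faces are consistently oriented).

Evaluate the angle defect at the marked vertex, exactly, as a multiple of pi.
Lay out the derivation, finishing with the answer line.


Sum of corner angles at P3: (13/6)*pi
defect = 2*pi - (13/6)*pi

Answer: defect(P3) = -pi/6


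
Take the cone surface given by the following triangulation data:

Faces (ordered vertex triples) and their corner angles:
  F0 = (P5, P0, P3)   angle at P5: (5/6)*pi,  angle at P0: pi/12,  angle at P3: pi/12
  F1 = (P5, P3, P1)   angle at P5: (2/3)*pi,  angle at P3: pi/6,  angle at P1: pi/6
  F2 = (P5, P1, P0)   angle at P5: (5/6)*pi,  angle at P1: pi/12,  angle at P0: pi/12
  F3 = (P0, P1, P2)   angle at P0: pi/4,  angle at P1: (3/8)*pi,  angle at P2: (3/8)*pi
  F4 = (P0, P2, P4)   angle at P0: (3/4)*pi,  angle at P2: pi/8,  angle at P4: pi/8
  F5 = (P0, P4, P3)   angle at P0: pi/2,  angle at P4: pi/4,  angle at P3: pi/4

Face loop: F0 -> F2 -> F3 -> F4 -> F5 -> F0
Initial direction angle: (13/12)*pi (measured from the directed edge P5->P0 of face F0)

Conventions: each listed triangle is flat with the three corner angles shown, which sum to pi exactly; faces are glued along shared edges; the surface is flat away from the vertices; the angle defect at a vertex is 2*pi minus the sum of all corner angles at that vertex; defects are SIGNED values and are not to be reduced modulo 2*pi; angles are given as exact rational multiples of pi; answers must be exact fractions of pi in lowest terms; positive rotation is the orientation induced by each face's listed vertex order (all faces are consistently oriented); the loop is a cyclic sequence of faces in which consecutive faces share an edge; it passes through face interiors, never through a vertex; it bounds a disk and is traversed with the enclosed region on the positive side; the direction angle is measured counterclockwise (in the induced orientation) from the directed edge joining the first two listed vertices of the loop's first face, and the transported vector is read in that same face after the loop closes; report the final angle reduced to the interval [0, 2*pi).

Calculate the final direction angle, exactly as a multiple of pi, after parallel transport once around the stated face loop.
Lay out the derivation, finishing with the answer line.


enclosed vertex P0: corner angles sum to (5/3)*pi, defect = 2*pi - (5/3)*pi = pi/3
summing the enclosed defects onto the initial angle, mod 2*pi in the induced orientation:
final angle = (13/12)*pi + pi/3 = (17/12)*pi (mod 2*pi)

Answer: final direction angle = (17/12)*pi


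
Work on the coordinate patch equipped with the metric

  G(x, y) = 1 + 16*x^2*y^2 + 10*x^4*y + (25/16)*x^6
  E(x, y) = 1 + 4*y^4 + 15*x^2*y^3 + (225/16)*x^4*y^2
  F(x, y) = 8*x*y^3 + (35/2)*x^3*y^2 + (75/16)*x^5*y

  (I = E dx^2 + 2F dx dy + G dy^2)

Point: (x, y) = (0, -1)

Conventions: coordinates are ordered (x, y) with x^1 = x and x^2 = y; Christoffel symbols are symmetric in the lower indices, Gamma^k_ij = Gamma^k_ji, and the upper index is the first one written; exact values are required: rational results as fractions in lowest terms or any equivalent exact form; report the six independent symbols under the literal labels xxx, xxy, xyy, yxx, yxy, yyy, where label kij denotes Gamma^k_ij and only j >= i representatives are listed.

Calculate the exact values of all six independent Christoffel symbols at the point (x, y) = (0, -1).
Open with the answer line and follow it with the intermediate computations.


Answer: Gamma_xxx = 0, Gamma_xxy = -8/5, Gamma_xyy = 0, Gamma_yxx = 0, Gamma_yxy = 0, Gamma_yyy = 0

E = 5, F = 0, G = 1 at the point
E_x = 0, E_y = -16, F_x = -8, F_y = 0, G_x = 0, G_y = 0
EG - F^2 = 5;  g^inv = (1/5) * [[1, 0], [0, 5]]
first-kind symbols [ij,l] = (1/2)(d_i g_jl + d_j g_il - d_l g_ij): [xx,x] = E_x/2 = 0, [xx,y] = F_x - E_y/2 = 0, [xy,x] = E_y/2 = -8, [xy,y] = G_x/2 = 0, [yy,x] = F_y - G_x/2 = 0, [yy,y] = G_y/2 = 0
Gamma^x_ij = (G*[ij,x] - F*[ij,y])/(EG - F^2), Gamma^y_ij = (E*[ij,y] - F*[ij,x])/(EG - F^2)


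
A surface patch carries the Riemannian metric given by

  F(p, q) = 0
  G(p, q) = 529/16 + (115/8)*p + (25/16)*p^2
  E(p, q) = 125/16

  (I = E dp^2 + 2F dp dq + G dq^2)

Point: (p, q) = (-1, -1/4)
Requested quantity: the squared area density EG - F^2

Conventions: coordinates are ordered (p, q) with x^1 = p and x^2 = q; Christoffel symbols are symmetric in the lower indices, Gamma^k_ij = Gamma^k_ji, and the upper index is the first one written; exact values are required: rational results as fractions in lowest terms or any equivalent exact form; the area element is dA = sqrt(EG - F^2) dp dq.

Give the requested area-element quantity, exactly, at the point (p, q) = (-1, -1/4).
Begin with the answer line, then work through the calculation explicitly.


Answer: EG - F^2 = 10125/64

E = 125/16, F = 0, G = 81/4; EG - F^2 = 10125/64


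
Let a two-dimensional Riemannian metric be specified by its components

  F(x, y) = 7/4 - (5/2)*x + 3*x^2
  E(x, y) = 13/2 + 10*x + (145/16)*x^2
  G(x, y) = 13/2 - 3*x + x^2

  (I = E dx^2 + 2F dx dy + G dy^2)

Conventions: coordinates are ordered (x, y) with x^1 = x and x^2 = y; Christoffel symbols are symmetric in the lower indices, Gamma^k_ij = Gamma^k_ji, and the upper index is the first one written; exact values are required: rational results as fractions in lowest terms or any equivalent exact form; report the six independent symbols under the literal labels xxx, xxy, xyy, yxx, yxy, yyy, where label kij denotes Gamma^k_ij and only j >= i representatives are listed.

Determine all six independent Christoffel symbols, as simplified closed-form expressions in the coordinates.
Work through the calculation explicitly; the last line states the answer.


E = 13/2 + 10*x + (145/16)*x^2; F = 7/4 - (5/2)*x + 3*x^2; G = 13/2 - 3*x + x^2
Gamma^k_ij = (1/2) g^{kl} (d_i g_jl + d_j g_il - d_l g_ij), with g^inv = (1/(EG-F^2)) [[G, -F], [-F, E]]
first partials: E_x = 10 + (145/8)*x, E_y = 0, F_x = -5/2 + 6*x, F_y = 0, G_x = -3 + 2*x, G_y = 0
D = EG - F^2 = 627/16 + (217/4)*x + (597/32)*x^2 - (35/16)*x^3 + (1/16)*x^4
expanded: Gamma^x_xx = (G E_x - 2F F_x + F E_y)/(2D), Gamma^x_xy = (G E_y - F G_x)/(2D), Gamma^x_yy = (2G F_y - G G_x - F G_y)/(2D), Gamma^y_xx = (2E F_x - E E_y - F E_x)/(2D), Gamma^y_xy = (E G_x - F E_y)/(2D), Gamma^y_yy = (E G_y - 2F F_y + F G_x)/(2D); substitute and cancel common factors

Answer: Gamma_xxx = (-286*x^3 + 10*x^2 + 869*x + 1180)/(2*x^4 - 70*x^3 + 597*x^2 + 1736*x + 1254), Gamma_xxy = (-96*x^3 + 224*x^2 - 176*x + 84)/(2*x^4 - 70*x^3 + 597*x^2 + 1736*x + 1254), Gamma_xyy = (-32*x^3 + 144*x^2 - 352*x + 312)/(2*x^4 - 70*x^3 + 597*x^2 + 1736*x + 1254), Gamma_yxx = (1740*x^3 + 2880*x^2 + 681*x - 1600)/(4*x^4 - 140*x^3 + 1194*x^2 + 3472*x + 2508), Gamma_yxy = (290*x^3 - 115*x^2 - 272*x - 312)/(2*x^4 - 70*x^3 + 597*x^2 + 1736*x + 1254), Gamma_yyy = (96*x^3 - 224*x^2 + 176*x - 84)/(2*x^4 - 70*x^3 + 597*x^2 + 1736*x + 1254)


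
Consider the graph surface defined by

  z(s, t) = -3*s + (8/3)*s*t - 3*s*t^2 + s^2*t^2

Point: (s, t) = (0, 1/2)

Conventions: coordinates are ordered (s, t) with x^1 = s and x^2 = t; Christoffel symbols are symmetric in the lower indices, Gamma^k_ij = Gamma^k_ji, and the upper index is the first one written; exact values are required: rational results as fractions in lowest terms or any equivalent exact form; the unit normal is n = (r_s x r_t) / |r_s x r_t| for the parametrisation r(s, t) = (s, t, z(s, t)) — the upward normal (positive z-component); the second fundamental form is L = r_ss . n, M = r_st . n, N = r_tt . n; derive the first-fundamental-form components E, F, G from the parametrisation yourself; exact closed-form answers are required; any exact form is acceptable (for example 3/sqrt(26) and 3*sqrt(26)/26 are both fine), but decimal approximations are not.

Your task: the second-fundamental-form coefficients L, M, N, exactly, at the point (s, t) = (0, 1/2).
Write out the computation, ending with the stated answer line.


z_s = -29/12, z_t = 0, z_ss = 1/2, z_st = -1/3, z_tt = 0
E = 985/144, F = 0, G = 1; answer radicand W^2 = 985/144
unnormalised second-form numerators: l = 1/2, m = -1/3, n = 0; L = l/sqrt(985/144), and similarly M = m/sqrt(W^2), N = n/sqrt(W^2)

Answer: L = 6*sqrt(985)/985, M = -4*sqrt(985)/985, N = 0


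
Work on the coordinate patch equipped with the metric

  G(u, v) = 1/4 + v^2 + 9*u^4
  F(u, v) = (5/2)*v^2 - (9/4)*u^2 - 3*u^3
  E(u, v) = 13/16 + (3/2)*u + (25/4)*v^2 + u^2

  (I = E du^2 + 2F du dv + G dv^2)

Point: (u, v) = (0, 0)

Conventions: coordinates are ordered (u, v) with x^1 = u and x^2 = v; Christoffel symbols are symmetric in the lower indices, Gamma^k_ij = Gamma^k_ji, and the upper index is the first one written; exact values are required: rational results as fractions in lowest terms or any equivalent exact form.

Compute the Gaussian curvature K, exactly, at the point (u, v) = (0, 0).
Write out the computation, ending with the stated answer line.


E = 13/16, F = 0, G = 1/4, EG - F^2 = 13/64 at the point
E_u = 3/2, E_v = 0, F_u = 0, F_v = 0, G_u = 0, G_v = 0
E_vv = 25/2, F_uv = 0, G_uu = 0
Using the Brioschi determinant formula for K from the metric derivatives:
M1 = [[-E_vv/2 + F_uv - G_uu/2, E_u/2, F_u - E_v/2], [F_v - G_u/2, E, F], [G_v/2, F, G]] = [[-25/4, 3/4, 0], [0, 13/16, 0], [0, 0, 1/4]]; det M1 = -325/256
M2 = [[0, E_v/2, G_u/2], [E_v/2, E, F], [G_u/2, F, G]] = [[0, 0, 0], [0, 13/16, 0], [0, 0, 1/4]]; det M2 = 0
det M1 - det M2 = -325/256; K = -325/256 / (13/64)^2 = -400/13

Answer: K = -400/13


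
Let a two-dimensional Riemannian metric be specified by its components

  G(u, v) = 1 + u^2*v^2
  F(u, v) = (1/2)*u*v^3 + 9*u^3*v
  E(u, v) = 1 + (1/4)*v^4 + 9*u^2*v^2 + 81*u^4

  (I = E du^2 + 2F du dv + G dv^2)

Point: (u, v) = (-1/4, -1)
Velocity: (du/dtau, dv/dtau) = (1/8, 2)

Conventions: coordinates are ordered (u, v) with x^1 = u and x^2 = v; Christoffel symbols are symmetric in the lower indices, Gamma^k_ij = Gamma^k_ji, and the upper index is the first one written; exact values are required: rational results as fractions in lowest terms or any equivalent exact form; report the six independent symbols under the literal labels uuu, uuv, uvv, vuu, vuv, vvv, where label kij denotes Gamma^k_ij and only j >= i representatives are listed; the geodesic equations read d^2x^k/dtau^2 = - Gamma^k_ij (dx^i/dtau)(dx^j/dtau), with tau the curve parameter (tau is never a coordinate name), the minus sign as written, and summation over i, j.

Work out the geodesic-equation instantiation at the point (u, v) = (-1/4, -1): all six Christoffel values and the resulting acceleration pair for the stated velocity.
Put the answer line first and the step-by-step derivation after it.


Answer: Gamma_uuu = -24/11, Gamma_uuv = -16/33, Gamma_uvv = -4/33, Gamma_vuu = -96/187, Gamma_vuv = -64/561, Gamma_vvv = -16/561; accelerations (d^2u/dtau^2, d^2v/dtau^2) = (67/88, 67/374)

E = 545/256, F = 17/64, G = 17/16 at the point
E_u = -153/16, E_v = -17/8, F_u = -35/16, F_v = -33/64, G_u = -1/2, G_v = -1/8
EG - F^2 = 561/256;  g^inv = (256/561) * [[17/16, -17/64], [-17/64, 545/256]]
first-kind symbols [ij,l] = (1/2)(d_i g_jl + d_j g_il - d_l g_ij): [uu,u] = E_u/2 = -153/32, [uu,v] = F_u - E_v/2 = -9/8, [uv,u] = E_v/2 = -17/16, [uv,v] = G_u/2 = -1/4, [vv,u] = F_v - G_u/2 = -17/64, [vv,v] = G_v/2 = -1/16
Gamma^u_ij = (G*[ij,u] - F*[ij,v])/(EG - F^2), Gamma^v_ij = (E*[ij,v] - F*[ij,u])/(EG - F^2)
Gamma_uuu = -24/11, Gamma_uuv = -16/33, Gamma_uvv = -4/33, Gamma_vuu = -96/187, Gamma_vuv = -64/561, Gamma_vvv = -16/561
d^2u/dtau^2 = -(Gamma_uuu*(1/8)^2 + 2*Gamma_uuv*(1/8)*(2) + Gamma_uvv*(2)^2) = 67/88
d^2v/dtau^2 = -(Gamma_vuu*(1/8)^2 + 2*Gamma_vuv*(1/8)*(2) + Gamma_vvv*(2)^2) = 67/374


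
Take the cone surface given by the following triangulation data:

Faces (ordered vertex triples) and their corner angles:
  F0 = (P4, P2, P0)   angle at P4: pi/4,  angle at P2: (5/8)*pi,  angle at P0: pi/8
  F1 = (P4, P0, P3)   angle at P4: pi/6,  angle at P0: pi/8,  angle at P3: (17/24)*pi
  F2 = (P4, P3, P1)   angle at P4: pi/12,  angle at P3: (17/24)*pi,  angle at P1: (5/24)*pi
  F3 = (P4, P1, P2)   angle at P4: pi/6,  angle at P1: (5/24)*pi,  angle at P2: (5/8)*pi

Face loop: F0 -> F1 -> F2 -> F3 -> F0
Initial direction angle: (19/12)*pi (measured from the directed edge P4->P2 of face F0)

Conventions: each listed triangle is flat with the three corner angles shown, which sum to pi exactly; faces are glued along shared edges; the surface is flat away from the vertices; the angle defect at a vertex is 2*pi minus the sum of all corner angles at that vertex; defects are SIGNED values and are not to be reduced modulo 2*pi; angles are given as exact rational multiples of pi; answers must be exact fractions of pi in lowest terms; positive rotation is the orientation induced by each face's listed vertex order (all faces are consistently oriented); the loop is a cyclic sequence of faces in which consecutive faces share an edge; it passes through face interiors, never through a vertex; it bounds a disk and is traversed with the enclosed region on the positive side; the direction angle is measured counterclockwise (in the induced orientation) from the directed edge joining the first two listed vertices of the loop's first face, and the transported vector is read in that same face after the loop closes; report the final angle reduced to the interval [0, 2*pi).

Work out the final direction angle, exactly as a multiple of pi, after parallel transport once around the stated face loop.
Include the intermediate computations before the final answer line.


enclosed vertex P4: corner angles sum to (2/3)*pi, defect = 2*pi - (2/3)*pi = (4/3)*pi
holonomy = initial angle + sum of enclosed defects (mod 2*pi), positive in the induced orientation
final angle = (19/12)*pi + (4/3)*pi = (11/12)*pi (mod 2*pi)

Answer: final direction angle = (11/12)*pi


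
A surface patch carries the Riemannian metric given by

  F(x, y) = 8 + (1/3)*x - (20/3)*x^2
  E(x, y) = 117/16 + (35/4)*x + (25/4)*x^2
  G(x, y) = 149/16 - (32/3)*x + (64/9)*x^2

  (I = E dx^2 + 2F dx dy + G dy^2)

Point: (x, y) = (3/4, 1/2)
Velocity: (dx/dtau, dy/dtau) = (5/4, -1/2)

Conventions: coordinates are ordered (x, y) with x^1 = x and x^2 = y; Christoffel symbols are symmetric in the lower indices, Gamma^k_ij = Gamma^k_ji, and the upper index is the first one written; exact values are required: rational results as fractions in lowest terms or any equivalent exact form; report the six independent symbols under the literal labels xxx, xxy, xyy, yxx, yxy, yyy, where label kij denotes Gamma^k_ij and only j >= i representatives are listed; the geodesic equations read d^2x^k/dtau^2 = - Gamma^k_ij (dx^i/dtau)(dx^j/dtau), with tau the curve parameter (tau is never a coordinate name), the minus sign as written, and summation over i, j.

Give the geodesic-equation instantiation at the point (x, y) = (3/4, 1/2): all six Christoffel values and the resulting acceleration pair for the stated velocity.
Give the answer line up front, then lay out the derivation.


Answer: Gamma_xxx = 93844/73869, Gamma_xxy = 0, Gamma_xyy = 0, Gamma_yxx = -213904/73869, Gamma_yxy = 0, Gamma_yyy = 0; accelerations (d^2x/dtau^2, d^2y/dtau^2) = (-586525/295476, 334225/73869)

E = 1113/64, F = 9/2, G = 85/16 at the point
E_x = 145/8, E_y = 0, F_x = -29/3, F_y = 0, G_x = 0, G_y = 0
EG - F^2 = 73869/1024;  g^inv = (1024/73869) * [[85/16, -9/2], [-9/2, 1113/64]]
first-kind symbols [ij,l] = (1/2)(d_i g_jl + d_j g_il - d_l g_ij): [xx,x] = E_x/2 = 145/16, [xx,y] = F_x - E_y/2 = -29/3, [xy,x] = E_y/2 = 0, [xy,y] = G_x/2 = 0, [yy,x] = F_y - G_x/2 = 0, [yy,y] = G_y/2 = 0
Gamma^x_ij = (G*[ij,x] - F*[ij,y])/(EG - F^2), Gamma^y_ij = (E*[ij,y] - F*[ij,x])/(EG - F^2)
Gamma_xxx = 93844/73869, Gamma_xxy = 0, Gamma_xyy = 0, Gamma_yxx = -213904/73869, Gamma_yxy = 0, Gamma_yyy = 0
d^2x/dtau^2 = -(Gamma_xxx*(5/4)^2 + 2*Gamma_xxy*(5/4)*(-1/2) + Gamma_xyy*(-1/2)^2) = -586525/295476
d^2y/dtau^2 = -(Gamma_yxx*(5/4)^2 + 2*Gamma_yxy*(5/4)*(-1/2) + Gamma_yyy*(-1/2)^2) = 334225/73869


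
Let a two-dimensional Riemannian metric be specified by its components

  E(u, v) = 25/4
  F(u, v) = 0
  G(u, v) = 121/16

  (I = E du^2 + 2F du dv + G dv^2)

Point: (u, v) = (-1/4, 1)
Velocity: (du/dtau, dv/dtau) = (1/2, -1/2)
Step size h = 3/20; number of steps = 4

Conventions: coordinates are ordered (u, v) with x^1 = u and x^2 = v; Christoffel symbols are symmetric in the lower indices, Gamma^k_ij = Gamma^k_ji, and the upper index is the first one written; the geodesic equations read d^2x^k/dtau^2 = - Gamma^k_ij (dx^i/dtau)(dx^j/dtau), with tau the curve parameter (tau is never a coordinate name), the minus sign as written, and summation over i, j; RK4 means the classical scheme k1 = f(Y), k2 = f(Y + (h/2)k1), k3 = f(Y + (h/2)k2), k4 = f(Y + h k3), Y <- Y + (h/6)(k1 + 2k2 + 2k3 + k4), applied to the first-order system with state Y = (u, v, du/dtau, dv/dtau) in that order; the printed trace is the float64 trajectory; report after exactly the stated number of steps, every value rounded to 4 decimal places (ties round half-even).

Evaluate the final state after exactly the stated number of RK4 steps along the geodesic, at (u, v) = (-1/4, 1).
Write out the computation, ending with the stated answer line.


f(Y) = (du/dtau, dv/dtau, -Gamma^u_ij Y'^i Y'^j, -Gamma^v_ij Y'^i Y'^j) with the Gammas evaluated at the stage position; h = 0.150000; intermediate values shown to 6 dp
step 0: u = -0.2500, v = 1.0000, du/dtau = 0.5000, dv/dtau = -0.5000
step 1:
  k1: at (u, v) = (-0.250000, 1.000000), (du/dtau, dv/dtau) = (0.500000, -0.500000); Gamma_uuu = 0.000000, Gamma_uuv = 0.000000, Gamma_uvv = 0.000000, Gamma_vuu = 0.000000, Gamma_vuv = 0.000000, Gamma_vvv = 0.000000; k1 = (0.500000, -0.500000, 0.000000, 0.000000)
  k2: at (u, v) = (-0.212500, 0.962500), (du/dtau, dv/dtau) = (0.500000, -0.500000); Gamma_uuu = 0.000000, Gamma_uuv = 0.000000, Gamma_uvv = 0.000000, Gamma_vuu = 0.000000, Gamma_vuv = 0.000000, Gamma_vvv = 0.000000; k2 = (0.500000, -0.500000, 0.000000, 0.000000)
  k3: at (u, v) = (-0.212500, 0.962500), (du/dtau, dv/dtau) = (0.500000, -0.500000); Gamma_uuu = 0.000000, Gamma_uuv = 0.000000, Gamma_uvv = 0.000000, Gamma_vuu = 0.000000, Gamma_vuv = 0.000000, Gamma_vvv = 0.000000; k3 = (0.500000, -0.500000, 0.000000, 0.000000)
  k4: at (u, v) = (-0.175000, 0.925000), (du/dtau, dv/dtau) = (0.500000, -0.500000); Gamma_uuu = 0.000000, Gamma_uuv = 0.000000, Gamma_uvv = 0.000000, Gamma_vuu = 0.000000, Gamma_vuv = 0.000000, Gamma_vvv = 0.000000; k4 = (0.500000, -0.500000, 0.000000, 0.000000)
  Y <- Y + (h/6)(k1 + 2k2 + 2k3 + k4): u = -0.1750, v = 0.9250, du/dtau = 0.5000, dv/dtau = -0.5000
step 2:
  k1: at (u, v) = (-0.175000, 0.925000), (du/dtau, dv/dtau) = (0.500000, -0.500000); Gamma_uuu = 0.000000, Gamma_uuv = 0.000000, Gamma_uvv = 0.000000, Gamma_vuu = 0.000000, Gamma_vuv = 0.000000, Gamma_vvv = 0.000000; k1 = (0.500000, -0.500000, 0.000000, 0.000000)
  k2: at (u, v) = (-0.137500, 0.887500), (du/dtau, dv/dtau) = (0.500000, -0.500000); Gamma_uuu = 0.000000, Gamma_uuv = 0.000000, Gamma_uvv = 0.000000, Gamma_vuu = 0.000000, Gamma_vuv = 0.000000, Gamma_vvv = 0.000000; k2 = (0.500000, -0.500000, 0.000000, 0.000000)
  k3: at (u, v) = (-0.137500, 0.887500), (du/dtau, dv/dtau) = (0.500000, -0.500000); Gamma_uuu = 0.000000, Gamma_uuv = 0.000000, Gamma_uvv = 0.000000, Gamma_vuu = 0.000000, Gamma_vuv = 0.000000, Gamma_vvv = 0.000000; k3 = (0.500000, -0.500000, 0.000000, 0.000000)
  k4: at (u, v) = (-0.100000, 0.850000), (du/dtau, dv/dtau) = (0.500000, -0.500000); Gamma_uuu = 0.000000, Gamma_uuv = 0.000000, Gamma_uvv = 0.000000, Gamma_vuu = 0.000000, Gamma_vuv = 0.000000, Gamma_vvv = 0.000000; k4 = (0.500000, -0.500000, 0.000000, 0.000000)
  Y <- Y + (h/6)(k1 + 2k2 + 2k3 + k4): u = -0.1000, v = 0.8500, du/dtau = 0.5000, dv/dtau = -0.5000
step 3:
  k1: at (u, v) = (-0.100000, 0.850000), (du/dtau, dv/dtau) = (0.500000, -0.500000); Gamma_uuu = 0.000000, Gamma_uuv = 0.000000, Gamma_uvv = 0.000000, Gamma_vuu = 0.000000, Gamma_vuv = 0.000000, Gamma_vvv = 0.000000; k1 = (0.500000, -0.500000, 0.000000, 0.000000)
  k2: at (u, v) = (-0.062500, 0.812500), (du/dtau, dv/dtau) = (0.500000, -0.500000); Gamma_uuu = 0.000000, Gamma_uuv = 0.000000, Gamma_uvv = 0.000000, Gamma_vuu = 0.000000, Gamma_vuv = 0.000000, Gamma_vvv = 0.000000; k2 = (0.500000, -0.500000, 0.000000, 0.000000)
  k3: at (u, v) = (-0.062500, 0.812500), (du/dtau, dv/dtau) = (0.500000, -0.500000); Gamma_uuu = 0.000000, Gamma_uuv = 0.000000, Gamma_uvv = 0.000000, Gamma_vuu = 0.000000, Gamma_vuv = 0.000000, Gamma_vvv = 0.000000; k3 = (0.500000, -0.500000, 0.000000, 0.000000)
  k4: at (u, v) = (-0.025000, 0.775000), (du/dtau, dv/dtau) = (0.500000, -0.500000); Gamma_uuu = 0.000000, Gamma_uuv = 0.000000, Gamma_uvv = 0.000000, Gamma_vuu = 0.000000, Gamma_vuv = 0.000000, Gamma_vvv = 0.000000; k4 = (0.500000, -0.500000, 0.000000, 0.000000)
  Y <- Y + (h/6)(k1 + 2k2 + 2k3 + k4): u = -0.0250, v = 0.7750, du/dtau = 0.5000, dv/dtau = -0.5000
step 4:
  k1: at (u, v) = (-0.025000, 0.775000), (du/dtau, dv/dtau) = (0.500000, -0.500000); Gamma_uuu = 0.000000, Gamma_uuv = 0.000000, Gamma_uvv = 0.000000, Gamma_vuu = 0.000000, Gamma_vuv = 0.000000, Gamma_vvv = 0.000000; k1 = (0.500000, -0.500000, 0.000000, 0.000000)
  k2: at (u, v) = (0.012500, 0.737500), (du/dtau, dv/dtau) = (0.500000, -0.500000); Gamma_uuu = 0.000000, Gamma_uuv = 0.000000, Gamma_uvv = 0.000000, Gamma_vuu = 0.000000, Gamma_vuv = 0.000000, Gamma_vvv = 0.000000; k2 = (0.500000, -0.500000, 0.000000, 0.000000)
  k3: at (u, v) = (0.012500, 0.737500), (du/dtau, dv/dtau) = (0.500000, -0.500000); Gamma_uuu = 0.000000, Gamma_uuv = 0.000000, Gamma_uvv = 0.000000, Gamma_vuu = 0.000000, Gamma_vuv = 0.000000, Gamma_vvv = 0.000000; k3 = (0.500000, -0.500000, 0.000000, 0.000000)
  k4: at (u, v) = (0.050000, 0.700000), (du/dtau, dv/dtau) = (0.500000, -0.500000); Gamma_uuu = 0.000000, Gamma_uuv = 0.000000, Gamma_uvv = 0.000000, Gamma_vuu = 0.000000, Gamma_vuv = 0.000000, Gamma_vvv = 0.000000; k4 = (0.500000, -0.500000, 0.000000, 0.000000)
  Y <- Y + (h/6)(k1 + 2k2 + 2k3 + k4): u = 0.0500, v = 0.7000, du/dtau = 0.5000, dv/dtau = -0.5000

Answer: u = 0.0500, v = 0.7000, du/dtau = 0.5000, dv/dtau = -0.5000


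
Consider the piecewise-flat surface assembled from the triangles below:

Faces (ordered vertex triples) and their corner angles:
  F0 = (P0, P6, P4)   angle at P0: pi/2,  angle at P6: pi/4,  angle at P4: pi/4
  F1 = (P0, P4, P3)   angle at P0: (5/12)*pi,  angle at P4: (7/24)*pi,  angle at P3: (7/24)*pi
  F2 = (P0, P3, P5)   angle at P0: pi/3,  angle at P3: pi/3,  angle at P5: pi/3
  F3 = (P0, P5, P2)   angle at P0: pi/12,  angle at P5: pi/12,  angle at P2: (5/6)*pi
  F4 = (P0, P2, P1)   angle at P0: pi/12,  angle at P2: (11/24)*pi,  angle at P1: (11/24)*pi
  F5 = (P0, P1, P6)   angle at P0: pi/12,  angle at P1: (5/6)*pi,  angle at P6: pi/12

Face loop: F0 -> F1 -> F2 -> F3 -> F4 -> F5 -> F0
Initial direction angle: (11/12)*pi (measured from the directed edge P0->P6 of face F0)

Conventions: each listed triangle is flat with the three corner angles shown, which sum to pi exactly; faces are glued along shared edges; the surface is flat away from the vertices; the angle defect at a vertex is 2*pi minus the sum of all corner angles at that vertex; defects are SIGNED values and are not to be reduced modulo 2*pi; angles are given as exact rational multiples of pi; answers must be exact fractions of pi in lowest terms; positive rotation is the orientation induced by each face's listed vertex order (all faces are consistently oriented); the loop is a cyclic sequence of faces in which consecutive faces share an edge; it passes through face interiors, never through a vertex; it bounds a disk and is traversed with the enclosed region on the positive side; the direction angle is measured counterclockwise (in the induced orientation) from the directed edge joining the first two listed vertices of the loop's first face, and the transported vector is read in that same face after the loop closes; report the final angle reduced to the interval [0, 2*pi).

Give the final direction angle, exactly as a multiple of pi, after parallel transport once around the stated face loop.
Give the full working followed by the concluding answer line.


enclosed vertex P0: corner angles sum to (3/2)*pi, defect = 2*pi - (3/2)*pi = pi/2
the rotation equals the total enclosed defect, so the final angle is initial + defects (mod 2*pi)
final angle = (11/12)*pi + pi/2 = (17/12)*pi (mod 2*pi)

Answer: final direction angle = (17/12)*pi


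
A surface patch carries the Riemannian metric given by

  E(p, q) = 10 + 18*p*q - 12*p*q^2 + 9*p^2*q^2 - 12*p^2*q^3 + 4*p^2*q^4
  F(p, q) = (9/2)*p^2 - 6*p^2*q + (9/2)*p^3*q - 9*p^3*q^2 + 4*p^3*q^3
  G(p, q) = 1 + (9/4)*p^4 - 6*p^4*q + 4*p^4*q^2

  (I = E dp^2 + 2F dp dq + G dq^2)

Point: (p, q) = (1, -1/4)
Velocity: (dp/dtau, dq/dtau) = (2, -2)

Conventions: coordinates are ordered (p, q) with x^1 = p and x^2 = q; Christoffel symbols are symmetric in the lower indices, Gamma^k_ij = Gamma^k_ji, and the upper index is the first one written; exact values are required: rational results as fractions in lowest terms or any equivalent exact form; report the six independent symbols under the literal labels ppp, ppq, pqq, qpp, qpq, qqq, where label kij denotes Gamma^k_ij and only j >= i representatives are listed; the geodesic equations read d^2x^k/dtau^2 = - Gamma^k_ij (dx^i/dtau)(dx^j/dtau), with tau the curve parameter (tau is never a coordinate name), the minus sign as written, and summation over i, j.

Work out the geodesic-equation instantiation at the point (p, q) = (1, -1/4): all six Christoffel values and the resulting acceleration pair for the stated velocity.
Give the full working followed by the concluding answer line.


E = 353/64, F = 17/4, G = 5 at the point
E_p = -119/32, E_q = 17, F_p = 27/4, F_q = 15/4, G_p = 16, G_q = -8
EG - F^2 = 609/64;  g^inv = (64/609) * [[5, -17/4], [-17/4, 353/64]]
first-kind symbols [ij,l] = (1/2)(d_i g_jl + d_j g_il - d_l g_ij): [pp,p] = E_p/2 = -119/64, [pp,q] = F_p - E_q/2 = -7/4, [pq,p] = E_q/2 = 17/2, [pq,q] = G_p/2 = 8, [qq,p] = F_q - G_p/2 = -17/4, [qq,q] = G_q/2 = -4
Gamma^p_ij = (G*[ij,p] - F*[ij,q])/(EG - F^2), Gamma^q_ij = (E*[ij,q] - F*[ij,p])/(EG - F^2)
Gamma_ppp = -17/87, Gamma_ppq = 544/609, Gamma_pqq = -272/609, Gamma_qpp = -16/87, Gamma_qpq = 512/609, Gamma_qqq = -256/609
d^2p/dtau^2 = -(Gamma_ppp*(2)^2 + 2*Gamma_ppq*(2)*(-2) + Gamma_pqq*(-2)^2) = 68/7
d^2q/dtau^2 = -(Gamma_qpp*(2)^2 + 2*Gamma_qpq*(2)*(-2) + Gamma_qqq*(-2)^2) = 64/7

Answer: Gamma_ppp = -17/87, Gamma_ppq = 544/609, Gamma_pqq = -272/609, Gamma_qpp = -16/87, Gamma_qpq = 512/609, Gamma_qqq = -256/609; accelerations (d^2p/dtau^2, d^2q/dtau^2) = (68/7, 64/7)


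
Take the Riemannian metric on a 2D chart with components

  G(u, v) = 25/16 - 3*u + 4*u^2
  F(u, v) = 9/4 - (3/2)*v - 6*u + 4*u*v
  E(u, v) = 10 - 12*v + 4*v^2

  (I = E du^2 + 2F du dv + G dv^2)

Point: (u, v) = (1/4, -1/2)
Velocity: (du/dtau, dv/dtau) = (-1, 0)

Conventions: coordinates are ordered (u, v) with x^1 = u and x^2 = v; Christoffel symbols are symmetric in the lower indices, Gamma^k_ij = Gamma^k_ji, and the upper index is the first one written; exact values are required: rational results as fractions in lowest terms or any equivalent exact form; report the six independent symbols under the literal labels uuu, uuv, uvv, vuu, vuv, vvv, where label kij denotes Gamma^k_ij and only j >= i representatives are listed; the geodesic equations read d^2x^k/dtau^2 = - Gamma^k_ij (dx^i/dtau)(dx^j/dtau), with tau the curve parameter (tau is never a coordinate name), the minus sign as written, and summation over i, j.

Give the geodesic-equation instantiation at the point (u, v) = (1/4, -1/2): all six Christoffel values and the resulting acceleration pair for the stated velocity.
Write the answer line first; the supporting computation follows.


Answer: Gamma_uuu = 0, Gamma_uuv = -128/273, Gamma_uvv = 0, Gamma_vuu = 0, Gamma_vuv = -8/273, Gamma_vvv = 0; accelerations (d^2u/dtau^2, d^2v/dtau^2) = (0, 0)

E = 17, F = 1, G = 17/16 at the point
E_u = 0, E_v = -16, F_u = -8, F_v = -1/2, G_u = -1, G_v = 0
EG - F^2 = 273/16;  g^inv = (16/273) * [[17/16, -1], [-1, 17]]
first-kind symbols [ij,l] = (1/2)(d_i g_jl + d_j g_il - d_l g_ij): [uu,u] = E_u/2 = 0, [uu,v] = F_u - E_v/2 = 0, [uv,u] = E_v/2 = -8, [uv,v] = G_u/2 = -1/2, [vv,u] = F_v - G_u/2 = 0, [vv,v] = G_v/2 = 0
Gamma^u_ij = (G*[ij,u] - F*[ij,v])/(EG - F^2), Gamma^v_ij = (E*[ij,v] - F*[ij,u])/(EG - F^2)
Gamma_uuu = 0, Gamma_uuv = -128/273, Gamma_uvv = 0, Gamma_vuu = 0, Gamma_vuv = -8/273, Gamma_vvv = 0
d^2u/dtau^2 = -(Gamma_uuu*(-1)^2 + 2*Gamma_uuv*(-1)*(0) + Gamma_uvv*(0)^2) = 0
d^2v/dtau^2 = -(Gamma_vuu*(-1)^2 + 2*Gamma_vuv*(-1)*(0) + Gamma_vvv*(0)^2) = 0


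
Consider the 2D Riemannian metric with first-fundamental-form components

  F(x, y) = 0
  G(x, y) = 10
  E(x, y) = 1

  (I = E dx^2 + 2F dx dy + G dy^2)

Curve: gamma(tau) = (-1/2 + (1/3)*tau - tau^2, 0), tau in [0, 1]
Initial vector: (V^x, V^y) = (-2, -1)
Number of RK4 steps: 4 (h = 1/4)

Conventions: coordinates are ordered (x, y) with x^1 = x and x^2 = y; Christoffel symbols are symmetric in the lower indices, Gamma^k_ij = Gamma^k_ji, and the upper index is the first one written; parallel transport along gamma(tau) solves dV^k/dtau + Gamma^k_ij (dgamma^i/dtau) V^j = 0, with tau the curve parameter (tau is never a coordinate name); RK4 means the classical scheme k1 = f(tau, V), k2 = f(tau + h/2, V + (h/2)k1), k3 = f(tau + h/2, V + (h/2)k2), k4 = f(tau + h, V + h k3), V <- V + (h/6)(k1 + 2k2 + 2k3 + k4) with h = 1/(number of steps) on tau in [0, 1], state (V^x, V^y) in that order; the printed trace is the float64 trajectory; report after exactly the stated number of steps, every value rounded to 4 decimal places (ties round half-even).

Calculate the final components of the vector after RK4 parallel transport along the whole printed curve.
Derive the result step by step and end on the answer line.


gamma'(tau) = (1/3 - 2*tau, 0); f(tau, V)^k = -Gamma^k_ij(gamma(tau)) gamma'^i(tau) V^j; h = 1/4; intermediate values shown to 6 dp
curve data and Christoffel symbols at the stage parameters:
  tau = 0.000000: gamma = (-0.500000, 0.000000), gamma' = (0.333333, 0.000000); Gamma_xxx = 0.000000, Gamma_xxy = 0.000000, Gamma_xyy = 0.000000, Gamma_yxx = 0.000000, Gamma_yxy = 0.000000, Gamma_yyy = 0.000000
  tau = 0.125000: gamma = (-0.473958, 0.000000), gamma' = (0.083333, 0.000000); Gamma_xxx = 0.000000, Gamma_xxy = 0.000000, Gamma_xyy = 0.000000, Gamma_yxx = 0.000000, Gamma_yxy = 0.000000, Gamma_yyy = 0.000000
  tau = 0.250000: gamma = (-0.479167, 0.000000), gamma' = (-0.166667, 0.000000); Gamma_xxx = 0.000000, Gamma_xxy = 0.000000, Gamma_xyy = 0.000000, Gamma_yxx = 0.000000, Gamma_yxy = 0.000000, Gamma_yyy = 0.000000
  tau = 0.375000: gamma = (-0.515625, 0.000000), gamma' = (-0.416667, 0.000000); Gamma_xxx = 0.000000, Gamma_xxy = 0.000000, Gamma_xyy = 0.000000, Gamma_yxx = 0.000000, Gamma_yxy = 0.000000, Gamma_yyy = 0.000000
  tau = 0.500000: gamma = (-0.583333, 0.000000), gamma' = (-0.666667, 0.000000); Gamma_xxx = 0.000000, Gamma_xxy = 0.000000, Gamma_xyy = 0.000000, Gamma_yxx = 0.000000, Gamma_yxy = 0.000000, Gamma_yyy = 0.000000
  tau = 0.625000: gamma = (-0.682292, 0.000000), gamma' = (-0.916667, 0.000000); Gamma_xxx = 0.000000, Gamma_xxy = 0.000000, Gamma_xyy = 0.000000, Gamma_yxx = 0.000000, Gamma_yxy = 0.000000, Gamma_yyy = 0.000000
  tau = 0.750000: gamma = (-0.812500, 0.000000), gamma' = (-1.166667, 0.000000); Gamma_xxx = 0.000000, Gamma_xxy = 0.000000, Gamma_xyy = 0.000000, Gamma_yxx = 0.000000, Gamma_yxy = 0.000000, Gamma_yyy = 0.000000
  tau = 0.875000: gamma = (-0.973958, 0.000000), gamma' = (-1.416667, 0.000000); Gamma_xxx = 0.000000, Gamma_xxy = 0.000000, Gamma_xyy = 0.000000, Gamma_yxx = 0.000000, Gamma_yxy = 0.000000, Gamma_yyy = 0.000000
  tau = 1.000000: gamma = (-1.166667, 0.000000), gamma' = (-1.666667, 0.000000); Gamma_xxx = 0.000000, Gamma_xxy = 0.000000, Gamma_xyy = 0.000000, Gamma_yxx = 0.000000, Gamma_yxy = 0.000000, Gamma_yyy = 0.000000
step 0: V^x = -2.0000, V^y = -1.0000
step 1: k1 = (0.000000, 0.000000), k2 = (0.000000, 0.000000), k3 = (0.000000, 0.000000), k4 = (0.000000, 0.000000); V <- V + (h/6)(k1 + 2k2 + 2k3 + k4): V^x = -2.0000, V^y = -1.0000
step 2: k1 = (0.000000, 0.000000), k2 = (0.000000, 0.000000), k3 = (0.000000, 0.000000), k4 = (0.000000, 0.000000); V <- V + (h/6)(k1 + 2k2 + 2k3 + k4): V^x = -2.0000, V^y = -1.0000
step 3: k1 = (0.000000, 0.000000), k2 = (0.000000, 0.000000), k3 = (0.000000, 0.000000), k4 = (0.000000, 0.000000); V <- V + (h/6)(k1 + 2k2 + 2k3 + k4): V^x = -2.0000, V^y = -1.0000
step 4: k1 = (0.000000, 0.000000), k2 = (0.000000, 0.000000), k3 = (0.000000, 0.000000), k4 = (0.000000, 0.000000); V <- V + (h/6)(k1 + 2k2 + 2k3 + k4): V^x = -2.0000, V^y = -1.0000

Answer: V^x = -2.0000, V^y = -1.0000


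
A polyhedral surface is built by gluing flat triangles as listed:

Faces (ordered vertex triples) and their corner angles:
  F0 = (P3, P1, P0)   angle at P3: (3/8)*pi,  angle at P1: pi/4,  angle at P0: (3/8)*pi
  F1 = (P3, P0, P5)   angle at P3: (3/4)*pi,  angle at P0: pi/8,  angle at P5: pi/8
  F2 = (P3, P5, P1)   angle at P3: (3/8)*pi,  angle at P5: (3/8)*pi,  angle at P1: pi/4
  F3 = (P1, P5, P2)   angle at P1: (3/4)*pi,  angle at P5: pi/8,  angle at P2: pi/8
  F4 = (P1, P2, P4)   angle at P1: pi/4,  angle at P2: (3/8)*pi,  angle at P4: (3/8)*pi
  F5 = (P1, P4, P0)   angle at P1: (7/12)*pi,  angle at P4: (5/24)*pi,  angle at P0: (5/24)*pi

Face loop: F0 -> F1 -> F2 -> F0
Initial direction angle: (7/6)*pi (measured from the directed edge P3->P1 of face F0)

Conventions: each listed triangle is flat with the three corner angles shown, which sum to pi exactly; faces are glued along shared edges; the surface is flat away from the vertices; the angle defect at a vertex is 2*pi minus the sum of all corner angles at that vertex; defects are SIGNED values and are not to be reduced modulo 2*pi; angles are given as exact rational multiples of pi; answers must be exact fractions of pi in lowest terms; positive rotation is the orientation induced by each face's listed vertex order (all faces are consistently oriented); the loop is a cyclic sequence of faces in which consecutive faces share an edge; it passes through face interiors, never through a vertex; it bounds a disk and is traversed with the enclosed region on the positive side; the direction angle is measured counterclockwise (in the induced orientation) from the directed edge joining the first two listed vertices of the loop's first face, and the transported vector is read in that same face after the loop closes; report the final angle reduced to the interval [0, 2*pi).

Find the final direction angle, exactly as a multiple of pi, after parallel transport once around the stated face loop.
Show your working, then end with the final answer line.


enclosed vertex P3: corner angles sum to (3/2)*pi, defect = 2*pi - (3/2)*pi = pi/2
by Gauss-Bonnet the loop rotates the vector by the enclosed defect sum (positive orientation, mod 2*pi)
final angle = (7/6)*pi + pi/2 = (5/3)*pi (mod 2*pi)

Answer: final direction angle = (5/3)*pi


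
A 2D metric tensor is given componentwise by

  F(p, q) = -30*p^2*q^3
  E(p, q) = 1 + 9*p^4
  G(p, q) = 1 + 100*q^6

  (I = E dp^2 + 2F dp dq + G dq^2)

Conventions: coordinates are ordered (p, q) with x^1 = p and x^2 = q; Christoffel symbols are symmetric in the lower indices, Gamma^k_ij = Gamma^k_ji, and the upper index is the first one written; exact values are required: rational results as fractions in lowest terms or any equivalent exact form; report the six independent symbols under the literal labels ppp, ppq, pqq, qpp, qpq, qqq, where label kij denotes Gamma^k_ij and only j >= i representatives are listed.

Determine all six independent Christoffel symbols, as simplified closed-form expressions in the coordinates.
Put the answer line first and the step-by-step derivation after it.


Answer: Gamma_ppp = 18*p^3/(9*p^4 + 100*q^6 + 1), Gamma_ppq = 0, Gamma_pqq = -90*p^2*q^2/(9*p^4 + 100*q^6 + 1), Gamma_qpp = -60*p*q^3/(9*p^4 + 100*q^6 + 1), Gamma_qpq = 0, Gamma_qqq = 300*q^5/(9*p^4 + 100*q^6 + 1)

E = 1 + 9*p^4; F = -30*p^2*q^3; G = 1 + 100*q^6
Gamma^k_ij = (1/2) g^{kl} (d_i g_jl + d_j g_il - d_l g_ij), with g^inv = (1/(EG-F^2)) [[G, -F], [-F, E]]
first partials: E_p = 36*p^3, E_q = 0, F_p = -60*p*q^3, F_q = -90*p^2*q^2, G_p = 0, G_q = 600*q^5
D = EG - F^2 = 1 + 9*p^4 + 100*q^6
expanded: Gamma^p_pp = (G E_p - 2F F_p + F E_q)/(2D), Gamma^p_pq = (G E_q - F G_p)/(2D), Gamma^p_qq = (2G F_q - G G_p - F G_q)/(2D), Gamma^q_pp = (2E F_p - E E_q - F E_p)/(2D), Gamma^q_pq = (E G_p - F E_q)/(2D), Gamma^q_qq = (E G_q - 2F F_q + F G_p)/(2D); substitute and cancel common factors


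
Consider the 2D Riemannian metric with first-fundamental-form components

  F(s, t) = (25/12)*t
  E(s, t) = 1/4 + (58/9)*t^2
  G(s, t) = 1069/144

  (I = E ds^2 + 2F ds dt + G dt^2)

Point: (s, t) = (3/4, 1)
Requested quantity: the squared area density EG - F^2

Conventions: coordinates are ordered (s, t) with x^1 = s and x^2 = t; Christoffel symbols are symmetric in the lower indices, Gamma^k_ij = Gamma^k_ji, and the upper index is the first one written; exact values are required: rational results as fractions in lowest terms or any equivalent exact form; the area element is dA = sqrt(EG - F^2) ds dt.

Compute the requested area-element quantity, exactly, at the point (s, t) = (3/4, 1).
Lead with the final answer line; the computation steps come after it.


Answer: EG - F^2 = 235129/5184

E = 241/36, F = 25/12, G = 1069/144; EG - F^2 = 235129/5184
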